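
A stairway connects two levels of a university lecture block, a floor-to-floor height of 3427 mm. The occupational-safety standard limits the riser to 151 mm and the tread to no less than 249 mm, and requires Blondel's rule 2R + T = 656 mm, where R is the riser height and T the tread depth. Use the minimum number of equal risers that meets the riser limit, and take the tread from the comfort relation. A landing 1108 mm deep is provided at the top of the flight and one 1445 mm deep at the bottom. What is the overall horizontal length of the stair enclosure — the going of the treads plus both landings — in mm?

3427 / 151 = 22.70, so 23 risers are needed.
R = 3427 ÷ 23 = 149 mm.
T = 656 − 2·149 = 358 mm, which satisfies the 249 mm minimum.
Going = (23 − 1) × 358 = 7876 mm.
Enclosure = 7876 + 1108 + 1445 = 10429 mm.

10429 mm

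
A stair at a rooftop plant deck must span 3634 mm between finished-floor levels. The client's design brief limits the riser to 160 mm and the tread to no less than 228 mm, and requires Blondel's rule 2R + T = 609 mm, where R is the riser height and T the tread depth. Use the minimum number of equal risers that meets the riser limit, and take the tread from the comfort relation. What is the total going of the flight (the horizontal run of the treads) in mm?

6446 mm

⌈3634/160⌉ = 23 risers.
Riser R = 3634 / 23 = 158 mm, within the 160 mm limit.
Tread T = 609 − 2 × 158 = 293 mm (≥ 228 mm).
Treads = 23 − 1 = 22; going = 22 × 293 = 6446 mm.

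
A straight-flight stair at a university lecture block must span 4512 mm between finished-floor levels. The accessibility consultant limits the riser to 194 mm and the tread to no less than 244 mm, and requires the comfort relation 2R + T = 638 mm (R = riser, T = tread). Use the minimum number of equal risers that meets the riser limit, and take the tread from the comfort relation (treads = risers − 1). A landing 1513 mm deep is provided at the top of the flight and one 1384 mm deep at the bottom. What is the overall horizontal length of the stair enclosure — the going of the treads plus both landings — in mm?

8923 mm

⌈4512/194⌉ = 24 risers.
R = 4512 ÷ 24 = 188 mm.
From 2R + T = 638: T = 638 − 376 = 262 mm.
Going = (24 − 1) × 262 = 6026 mm.
Enclosure = 6026 + 1513 + 1384 = 8923 mm.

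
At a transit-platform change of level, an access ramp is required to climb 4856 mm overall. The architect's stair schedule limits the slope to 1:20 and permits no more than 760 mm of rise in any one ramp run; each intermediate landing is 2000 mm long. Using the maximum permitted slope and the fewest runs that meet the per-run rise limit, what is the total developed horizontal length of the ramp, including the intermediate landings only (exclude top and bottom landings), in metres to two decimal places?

4856 / 760 = 6.389 → round up to 7 ramp runs. That means 6 intermediate landings.
Ramp run (horizontal) at 1:20: 4856 × 20 = 97120 mm.
6 intermediate landings contribute 6 × 2000 = 12000 mm.
Total developed length = 97120 + 12000 = 109120 mm.
= 109.12 m.

109.12 m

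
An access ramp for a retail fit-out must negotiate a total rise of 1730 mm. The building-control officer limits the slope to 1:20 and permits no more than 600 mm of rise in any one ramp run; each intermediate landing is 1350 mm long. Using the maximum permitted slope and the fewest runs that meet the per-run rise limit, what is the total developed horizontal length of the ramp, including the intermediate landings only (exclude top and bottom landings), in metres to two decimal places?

37.30 m

At most 600 each: 1730/600 = 2.88, giving 3 ramp runs. That means 2 intermediate landings.
Horizontal run for 1730 mm of rise at 1:20 is 1730 × 20 = 34600 mm.
2 intermediate landings contribute 2 × 1350 = 2700 mm.
Developed length = 34600 + 2700 = 37300 mm.
= 37.30 m.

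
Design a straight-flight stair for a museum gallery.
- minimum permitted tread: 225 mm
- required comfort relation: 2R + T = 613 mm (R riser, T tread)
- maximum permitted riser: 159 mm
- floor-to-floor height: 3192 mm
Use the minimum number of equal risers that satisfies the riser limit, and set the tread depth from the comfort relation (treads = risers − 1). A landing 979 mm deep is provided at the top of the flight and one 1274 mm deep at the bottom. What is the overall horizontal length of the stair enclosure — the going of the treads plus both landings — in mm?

8433 mm

⌈3192/159⌉ = 21 risers.
Riser R = 3192 / 21 = 152 mm, within the 159 mm limit.
T = 613 − 2·152 = 309 mm, which satisfies the 225 mm minimum.
Treads = 21 − 1 = 20; going = 20 × 309 = 6180 mm.
Enclosure = 6180 + 979 + 1274 = 8433 mm.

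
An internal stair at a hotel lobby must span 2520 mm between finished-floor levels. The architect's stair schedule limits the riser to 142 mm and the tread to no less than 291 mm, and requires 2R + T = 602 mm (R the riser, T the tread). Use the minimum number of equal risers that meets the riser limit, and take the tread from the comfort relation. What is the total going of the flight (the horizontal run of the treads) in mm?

5474 mm

⌈2520/142⌉ = 18 risers.
Riser R = 2520 / 18 = 140 mm, within the 142 mm limit.
Tread T = 602 − 2 × 140 = 322 mm (≥ 291 mm).
18 risers give 17 treads; going = 17 × 322 = 5474 mm.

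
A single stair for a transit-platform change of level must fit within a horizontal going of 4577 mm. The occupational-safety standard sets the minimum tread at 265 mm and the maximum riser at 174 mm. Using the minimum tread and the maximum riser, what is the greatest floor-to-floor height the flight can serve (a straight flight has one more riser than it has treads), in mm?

4577 / 265 = 17.27, so 17 treads fit.
Risers = treads + 1 = 18.
Maximum height = 18 × 174 = 3132 mm.

3132 mm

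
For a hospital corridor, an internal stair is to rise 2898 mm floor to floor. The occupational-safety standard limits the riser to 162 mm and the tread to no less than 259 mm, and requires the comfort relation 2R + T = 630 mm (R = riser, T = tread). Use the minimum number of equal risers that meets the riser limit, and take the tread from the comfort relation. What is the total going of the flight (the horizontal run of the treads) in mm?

5236 mm

2898 / 162 = 17.89, so 18 risers are needed.
R = 2898 ÷ 18 = 161 mm.
T = 630 − 2·161 = 308 mm, which satisfies the 259 mm minimum.
18 risers give 17 treads; going = 17 × 308 = 5236 mm.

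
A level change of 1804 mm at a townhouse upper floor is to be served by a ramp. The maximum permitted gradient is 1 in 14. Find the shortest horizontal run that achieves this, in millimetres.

25256 mm

At 1:14 the run is 14 × 1804 = 25256 mm.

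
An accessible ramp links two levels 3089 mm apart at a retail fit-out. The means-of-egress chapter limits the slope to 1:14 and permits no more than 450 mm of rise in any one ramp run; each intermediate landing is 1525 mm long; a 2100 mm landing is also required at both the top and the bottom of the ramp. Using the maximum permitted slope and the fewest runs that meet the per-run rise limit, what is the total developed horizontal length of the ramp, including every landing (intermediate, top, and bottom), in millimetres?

3089 / 450 = 6.86, so 7 ramp runs are needed. That means 6 intermediate landings.
Ramp run (horizontal) at 1:14: 3089 × 14 = 43246 mm.
6 intermediate landings contribute 6 × 1525 = 9150 mm.
Top and bottom landings: 2 × 2100 = 4200 mm.
Total = 43246 + 9150 + 4200 = 56596 mm.

56596 mm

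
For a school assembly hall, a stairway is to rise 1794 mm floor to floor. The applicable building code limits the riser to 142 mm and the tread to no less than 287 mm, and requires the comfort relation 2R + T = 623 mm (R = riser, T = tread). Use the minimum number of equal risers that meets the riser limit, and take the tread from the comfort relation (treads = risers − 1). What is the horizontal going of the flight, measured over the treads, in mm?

1794 / 142 = 12.634 → round up to 13 risers.
Each riser is 1794/13 = 138 mm (≤ 142 mm).
T = 623 − 2·138 = 347 mm, which satisfies the 287 mm minimum.
Treads = 13 − 1 = 12; going = 12 × 347 = 4164 mm.

4164 mm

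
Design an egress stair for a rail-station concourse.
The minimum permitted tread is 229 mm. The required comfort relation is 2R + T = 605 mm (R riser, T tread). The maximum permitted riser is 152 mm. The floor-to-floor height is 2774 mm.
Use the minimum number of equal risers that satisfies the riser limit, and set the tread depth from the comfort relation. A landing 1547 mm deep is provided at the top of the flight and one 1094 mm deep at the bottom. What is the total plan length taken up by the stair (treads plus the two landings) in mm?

⌈2774/152⌉ = 19 risers.
R = 2774 ÷ 19 = 146 mm.
Tread T = 605 − 2 × 146 = 313 mm (≥ 229 mm).
Going = (19 − 1) × 313 = 5634 mm.
Add landings: 5634 + 1547 + 1094 = 8275 mm.

8275 mm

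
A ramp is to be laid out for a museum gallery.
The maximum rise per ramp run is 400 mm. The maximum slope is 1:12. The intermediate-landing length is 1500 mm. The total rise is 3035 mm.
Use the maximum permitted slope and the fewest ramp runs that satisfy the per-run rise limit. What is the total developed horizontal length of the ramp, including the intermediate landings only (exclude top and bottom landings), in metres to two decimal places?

At most 400 each: 3035/400 = 7.59, giving 8 ramp runs. That means 7 intermediate landings.
Ramp run (horizontal) at 1:12: 3035 × 12 = 36420 mm.
Intermediate landings: 7 × 1500 = 10500 mm.
Developed length = 36420 + 10500 = 46920 mm.
= 46.92 m.

46.92 m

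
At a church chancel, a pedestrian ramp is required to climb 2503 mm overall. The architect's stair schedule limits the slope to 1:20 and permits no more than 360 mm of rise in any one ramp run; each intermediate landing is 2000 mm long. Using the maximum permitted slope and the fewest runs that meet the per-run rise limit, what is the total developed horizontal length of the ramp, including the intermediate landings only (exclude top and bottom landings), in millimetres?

62060 mm

⌈2503/360⌉ = 7 ramp runs. That means 6 intermediate landings.
Ramp run (horizontal) at 1:20: 2503 × 20 = 50060 mm.
Intermediate landings: 6 × 2000 = 12000 mm.
Total developed length = 50060 + 12000 = 62060 mm.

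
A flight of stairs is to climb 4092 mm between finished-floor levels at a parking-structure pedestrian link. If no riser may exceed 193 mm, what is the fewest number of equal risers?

4092 / 193 = 21.202 → round up to 22 risers.

22 risers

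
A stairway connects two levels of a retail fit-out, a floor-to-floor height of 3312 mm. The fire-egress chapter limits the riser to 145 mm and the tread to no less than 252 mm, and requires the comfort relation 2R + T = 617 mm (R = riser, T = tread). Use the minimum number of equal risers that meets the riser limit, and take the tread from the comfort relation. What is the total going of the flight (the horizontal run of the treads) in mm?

7238 mm

3312 / 145 = 22.841 → round up to 23 risers.
R = 3312 ÷ 23 = 144 mm.
Tread T = 617 − 2 × 144 = 329 mm (≥ 252 mm).
23 risers give 22 treads; going = 22 × 329 = 7238 mm.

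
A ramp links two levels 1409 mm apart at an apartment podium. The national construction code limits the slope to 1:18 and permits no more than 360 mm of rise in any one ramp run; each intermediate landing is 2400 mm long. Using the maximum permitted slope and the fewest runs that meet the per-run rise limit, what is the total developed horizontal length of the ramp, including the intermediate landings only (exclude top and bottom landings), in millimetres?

1409 / 360 = 3.914 → round up to 4 ramp runs. That means 3 intermediate landings.
Ramp run (horizontal) at 1:18: 1409 × 18 = 25362 mm.
3 intermediate landings contribute 3 × 2400 = 7200 mm.
Total developed length = 25362 + 7200 = 32562 mm.

32562 mm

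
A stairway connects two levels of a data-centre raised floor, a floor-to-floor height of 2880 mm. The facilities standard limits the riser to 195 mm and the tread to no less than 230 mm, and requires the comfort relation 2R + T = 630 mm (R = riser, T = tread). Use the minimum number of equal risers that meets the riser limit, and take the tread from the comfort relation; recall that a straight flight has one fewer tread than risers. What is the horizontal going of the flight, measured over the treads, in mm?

3444 mm

2880 / 195 = 14.769 → round up to 15 risers.
Riser R = 2880 / 15 = 192 mm, within the 195 mm limit.
From 2R + T = 630: T = 630 − 384 = 246 mm.
Going = (15 − 1) × 246 = 3444 mm.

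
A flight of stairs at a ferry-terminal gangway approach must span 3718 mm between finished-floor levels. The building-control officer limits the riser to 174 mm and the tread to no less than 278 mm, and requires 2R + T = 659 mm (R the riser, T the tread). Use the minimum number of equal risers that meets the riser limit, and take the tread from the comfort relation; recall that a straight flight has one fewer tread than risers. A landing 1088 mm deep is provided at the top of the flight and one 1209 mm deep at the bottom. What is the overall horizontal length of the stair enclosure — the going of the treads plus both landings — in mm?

9038 mm

3718 / 174 = 21.368 → round up to 22 risers.
R = 3718 ÷ 22 = 169 mm.
T = 659 − 2·169 = 321 mm, which satisfies the 278 mm minimum.
22 risers give 21 treads; going = 21 × 321 = 6741 mm.
Add landings: 6741 + 1088 + 1209 = 9038 mm.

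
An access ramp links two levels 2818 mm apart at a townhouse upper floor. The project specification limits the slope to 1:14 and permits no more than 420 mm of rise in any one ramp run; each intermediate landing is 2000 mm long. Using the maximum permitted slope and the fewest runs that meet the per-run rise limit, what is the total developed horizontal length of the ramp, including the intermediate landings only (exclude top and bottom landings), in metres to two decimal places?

51.45 m

2818 / 420 = 6.710 → round up to 7 ramp runs. That means 6 intermediate landings.
Ramp run (horizontal) at 1:14: 2818 × 14 = 39452 mm.
Intermediate landings: 6 × 2000 = 12000 mm.
Developed length = 39452 + 12000 = 51452 mm.
= 51.45 m.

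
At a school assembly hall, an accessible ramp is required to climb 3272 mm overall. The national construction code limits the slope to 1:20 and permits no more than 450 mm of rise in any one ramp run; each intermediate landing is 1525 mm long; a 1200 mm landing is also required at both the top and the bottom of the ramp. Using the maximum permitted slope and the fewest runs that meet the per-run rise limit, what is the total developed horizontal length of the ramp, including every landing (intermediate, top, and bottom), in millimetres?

At most 450 each: 3272/450 = 7.27, giving 8 ramp runs. That means 7 intermediate landings.
Horizontal run for 3272 mm of rise at 1:20 is 3272 × 20 = 65440 mm.
Intermediate landings: 7 × 1525 = 10675 mm.
Top and bottom landings: 2 × 1200 = 2400 mm.
Total = 65440 + 10675 + 2400 = 78515 mm.

78515 mm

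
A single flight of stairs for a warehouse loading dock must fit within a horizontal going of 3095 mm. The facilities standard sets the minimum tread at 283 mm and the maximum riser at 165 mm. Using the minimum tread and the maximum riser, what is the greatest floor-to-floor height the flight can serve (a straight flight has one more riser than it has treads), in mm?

1815 mm

Treads that fit: ⌊3095 / 283⌋ = 10.
Risers = treads + 1 = 11.
Maximum height = 11 × 165 = 1815 mm.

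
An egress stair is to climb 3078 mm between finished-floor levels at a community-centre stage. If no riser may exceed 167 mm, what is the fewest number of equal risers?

19 risers

At most 167 each: 3078/167 = 18.43, giving 19 risers.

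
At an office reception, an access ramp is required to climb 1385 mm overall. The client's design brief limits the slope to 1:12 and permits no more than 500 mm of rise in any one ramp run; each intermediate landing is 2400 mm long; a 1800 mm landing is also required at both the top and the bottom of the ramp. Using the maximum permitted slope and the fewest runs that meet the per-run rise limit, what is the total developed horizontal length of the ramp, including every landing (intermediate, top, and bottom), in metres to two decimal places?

25.02 m

⌈1385/500⌉ = 3 ramp runs. That means 2 intermediate landings.
Ramp run (horizontal) at 1:12: 1385 × 12 = 16620 mm.
2 intermediate landings contribute 2 × 2400 = 4800 mm.
Top and bottom landings: 2 × 1800 = 3600 mm.
Total = 16620 + 4800 + 3600 = 25020 mm.
= 25.02 m.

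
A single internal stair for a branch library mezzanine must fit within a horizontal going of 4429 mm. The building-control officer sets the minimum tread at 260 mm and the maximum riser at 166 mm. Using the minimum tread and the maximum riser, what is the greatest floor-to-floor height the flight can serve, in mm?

Treads that fit: ⌊4429 / 260⌋ = 17.
Risers = treads + 1 = 18.
Maximum height = 18 × 166 = 2988 mm.

2988 mm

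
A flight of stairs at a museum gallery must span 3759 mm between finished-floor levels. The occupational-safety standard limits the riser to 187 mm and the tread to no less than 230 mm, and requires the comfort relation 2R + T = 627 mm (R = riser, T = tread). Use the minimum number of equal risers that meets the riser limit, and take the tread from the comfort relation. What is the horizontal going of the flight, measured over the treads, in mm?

5380 mm

3759 / 187 = 20.10, so 21 risers are needed.
Each riser is 3759/21 = 179 mm (≤ 187 mm).
From 2R + T = 627: T = 627 − 358 = 269 mm.
Going = (21 − 1) × 269 = 5380 mm.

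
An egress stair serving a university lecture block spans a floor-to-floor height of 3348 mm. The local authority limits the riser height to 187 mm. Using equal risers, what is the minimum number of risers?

18 risers

3348 / 187 = 17.90, so 18 risers are needed.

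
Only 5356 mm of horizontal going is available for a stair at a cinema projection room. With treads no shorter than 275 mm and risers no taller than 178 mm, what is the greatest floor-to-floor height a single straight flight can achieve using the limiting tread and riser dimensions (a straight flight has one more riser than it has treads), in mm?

5356 / 275 = 19.48, so 19 treads fit.
Risers = treads + 1 = 20.
Maximum height = 20 × 178 = 3560 mm.

3560 mm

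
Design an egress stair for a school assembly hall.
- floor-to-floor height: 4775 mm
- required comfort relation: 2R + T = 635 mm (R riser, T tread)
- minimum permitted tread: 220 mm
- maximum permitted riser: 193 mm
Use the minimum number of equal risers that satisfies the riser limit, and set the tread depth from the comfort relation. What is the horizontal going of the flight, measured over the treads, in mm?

6072 mm

At most 193 each: 4775/193 = 24.74, giving 25 risers.
R = 4775 ÷ 25 = 191 mm.
Tread T = 635 − 2 × 191 = 253 mm (≥ 220 mm).
25 risers give 24 treads; going = 24 × 253 = 6072 mm.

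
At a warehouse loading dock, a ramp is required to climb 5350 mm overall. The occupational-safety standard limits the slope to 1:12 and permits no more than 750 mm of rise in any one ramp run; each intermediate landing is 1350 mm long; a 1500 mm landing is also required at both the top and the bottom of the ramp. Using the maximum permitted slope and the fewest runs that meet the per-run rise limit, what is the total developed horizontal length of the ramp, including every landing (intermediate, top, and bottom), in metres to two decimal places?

76.65 m

⌈5350/750⌉ = 8 ramp runs. That means 7 intermediate landings.
Horizontal run for 5350 mm of rise at 1:12 is 5350 × 12 = 64200 mm.
7 intermediate landings contribute 7 × 1350 = 9450 mm.
Top and bottom landings: 2 × 1500 = 3000 mm.
Total = 64200 + 9450 + 3000 = 76650 mm.
= 76.65 m.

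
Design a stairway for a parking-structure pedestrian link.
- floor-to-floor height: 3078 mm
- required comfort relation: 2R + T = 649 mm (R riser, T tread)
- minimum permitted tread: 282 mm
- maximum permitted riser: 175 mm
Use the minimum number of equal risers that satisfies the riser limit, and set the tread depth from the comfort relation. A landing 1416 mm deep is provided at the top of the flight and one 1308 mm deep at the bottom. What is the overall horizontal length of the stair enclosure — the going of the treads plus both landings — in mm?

3078 / 175 = 17.59, so 18 risers are needed.
Each riser is 3078/18 = 171 mm (≤ 175 mm).
From 2R + T = 649: T = 649 − 342 = 307 mm.
Treads = 18 − 1 = 17; going = 17 × 307 = 5219 mm.
Add landings: 5219 + 1416 + 1308 = 7943 mm.

7943 mm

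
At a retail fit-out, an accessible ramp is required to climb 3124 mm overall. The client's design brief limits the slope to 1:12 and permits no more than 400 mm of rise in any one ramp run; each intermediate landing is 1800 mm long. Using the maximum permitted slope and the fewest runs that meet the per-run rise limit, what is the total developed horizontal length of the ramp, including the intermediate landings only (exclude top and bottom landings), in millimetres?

At most 400 each: 3124/400 = 7.81, giving 8 ramp runs. That means 7 intermediate landings.
Horizontal run for 3124 mm of rise at 1:12 is 3124 × 12 = 37488 mm.
7 intermediate landings contribute 7 × 1800 = 12600 mm.
Total developed length = 37488 + 12600 = 50088 mm.

50088 mm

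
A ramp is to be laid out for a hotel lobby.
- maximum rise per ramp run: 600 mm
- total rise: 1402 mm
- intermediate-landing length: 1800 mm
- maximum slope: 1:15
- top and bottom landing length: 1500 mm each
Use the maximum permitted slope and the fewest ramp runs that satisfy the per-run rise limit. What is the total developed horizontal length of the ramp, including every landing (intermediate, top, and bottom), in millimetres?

1402 / 600 = 2.34, so 3 ramp runs are needed. That means 2 intermediate landings.
Ramp run (horizontal) at 1:15: 1402 × 15 = 21030 mm.
Intermediate landings: 2 × 1800 = 3600 mm.
Top and bottom landings: 2 × 1500 = 3000 mm.
Total = 21030 + 3600 + 3000 = 27630 mm.

27630 mm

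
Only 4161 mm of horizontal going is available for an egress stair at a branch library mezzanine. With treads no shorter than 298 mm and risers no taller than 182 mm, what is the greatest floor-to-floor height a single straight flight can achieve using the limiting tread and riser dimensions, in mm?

Treads that fit: ⌊4161 / 298⌋ = 13.
Risers = treads + 1 = 14.
Maximum height = 14 × 182 = 2548 mm.

2548 mm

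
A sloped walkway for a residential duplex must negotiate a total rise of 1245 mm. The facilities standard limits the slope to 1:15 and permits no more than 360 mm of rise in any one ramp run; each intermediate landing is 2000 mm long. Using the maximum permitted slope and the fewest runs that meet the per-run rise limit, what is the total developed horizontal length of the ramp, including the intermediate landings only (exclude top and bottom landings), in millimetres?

At most 360 each: 1245/360 = 3.46, giving 4 ramp runs. That means 3 intermediate landings.
Horizontal run for 1245 mm of rise at 1:15 is 1245 × 15 = 18675 mm.
3 intermediate landings contribute 3 × 2000 = 6000 mm.
Total developed length = 18675 + 6000 = 24675 mm.

24675 mm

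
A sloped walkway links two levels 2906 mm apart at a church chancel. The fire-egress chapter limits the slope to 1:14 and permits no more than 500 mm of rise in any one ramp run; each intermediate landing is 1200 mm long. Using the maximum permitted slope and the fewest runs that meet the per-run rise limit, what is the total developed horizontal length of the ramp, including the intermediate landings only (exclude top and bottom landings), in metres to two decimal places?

46.68 m

2906 / 500 = 5.81, so 6 ramp runs are needed. That means 5 intermediate landings.
Ramp run (horizontal) at 1:14: 2906 × 14 = 40684 mm.
5 intermediate landings contribute 5 × 1200 = 6000 mm.
Total developed length = 40684 + 6000 = 46684 mm.
= 46.68 m.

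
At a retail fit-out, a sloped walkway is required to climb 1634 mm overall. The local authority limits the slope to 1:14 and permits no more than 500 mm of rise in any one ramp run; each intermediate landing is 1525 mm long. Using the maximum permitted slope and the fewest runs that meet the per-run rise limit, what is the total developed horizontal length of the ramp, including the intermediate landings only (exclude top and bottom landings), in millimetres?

27451 mm

1634 / 500 = 3.27, so 4 ramp runs are needed. That means 3 intermediate landings.
Ramp run (horizontal) at 1:14: 1634 × 14 = 22876 mm.
3 intermediate landings contribute 3 × 1525 = 4575 mm.
Total developed length = 22876 + 4575 = 27451 mm.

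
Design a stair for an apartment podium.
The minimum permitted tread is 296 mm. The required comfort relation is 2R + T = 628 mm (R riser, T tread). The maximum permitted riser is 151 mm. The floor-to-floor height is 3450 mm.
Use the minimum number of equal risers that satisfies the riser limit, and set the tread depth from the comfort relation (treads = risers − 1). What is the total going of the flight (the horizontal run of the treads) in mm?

⌈3450/151⌉ = 23 risers.
Riser R = 3450 / 23 = 150 mm, within the 151 mm limit.
Tread T = 628 − 2 × 150 = 328 mm (≥ 296 mm).
23 risers give 22 treads; going = 22 × 328 = 7216 mm.

7216 mm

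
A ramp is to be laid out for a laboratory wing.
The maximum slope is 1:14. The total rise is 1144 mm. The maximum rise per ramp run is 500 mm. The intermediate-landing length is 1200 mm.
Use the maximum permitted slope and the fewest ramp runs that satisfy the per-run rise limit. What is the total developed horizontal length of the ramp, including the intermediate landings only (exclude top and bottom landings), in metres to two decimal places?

1144 / 500 = 2.29, so 3 ramp runs are needed. That means 2 intermediate landings.
Horizontal run for 1144 mm of rise at 1:14 is 1144 × 14 = 16016 mm.
Intermediate landings: 2 × 1200 = 2400 mm.
Developed length = 16016 + 2400 = 18416 mm.
= 18.42 m.

18.42 m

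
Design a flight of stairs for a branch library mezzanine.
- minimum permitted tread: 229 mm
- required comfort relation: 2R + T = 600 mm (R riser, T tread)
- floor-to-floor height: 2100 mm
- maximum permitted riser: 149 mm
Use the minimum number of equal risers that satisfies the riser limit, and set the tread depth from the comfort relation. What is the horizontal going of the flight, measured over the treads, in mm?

4480 mm

2100 / 149 = 14.09, so 15 risers are needed.
Each riser is 2100/15 = 140 mm (≤ 149 mm).
T = 600 − 2·140 = 320 mm, which satisfies the 229 mm minimum.
Treads = 15 − 1 = 14; going = 14 × 320 = 4480 mm.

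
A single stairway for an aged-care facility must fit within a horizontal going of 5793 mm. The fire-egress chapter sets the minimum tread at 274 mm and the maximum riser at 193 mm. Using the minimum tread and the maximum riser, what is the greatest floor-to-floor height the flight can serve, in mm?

5793 / 274 = 21.14, so 21 treads fit.
Risers = treads + 1 = 22.
Maximum height = 22 × 193 = 4246 mm.

4246 mm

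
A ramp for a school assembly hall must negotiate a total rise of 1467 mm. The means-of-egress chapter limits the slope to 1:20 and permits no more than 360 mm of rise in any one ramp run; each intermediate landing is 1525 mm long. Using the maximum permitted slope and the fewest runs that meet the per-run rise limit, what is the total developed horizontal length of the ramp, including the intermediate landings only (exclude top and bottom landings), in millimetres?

35440 mm

⌈1467/360⌉ = 5 ramp runs. That means 4 intermediate landings.
Horizontal run for 1467 mm of rise at 1:20 is 1467 × 20 = 29340 mm.
Intermediate landings: 4 × 1525 = 6100 mm.
Developed length = 29340 + 6100 = 35440 mm.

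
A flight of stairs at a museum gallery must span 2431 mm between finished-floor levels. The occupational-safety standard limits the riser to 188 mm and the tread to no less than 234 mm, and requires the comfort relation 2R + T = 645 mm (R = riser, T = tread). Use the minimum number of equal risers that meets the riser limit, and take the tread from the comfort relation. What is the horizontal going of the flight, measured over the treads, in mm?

3252 mm

⌈2431/188⌉ = 13 risers.
Each riser is 2431/13 = 187 mm (≤ 188 mm).
Tread T = 645 − 2 × 187 = 271 mm (≥ 234 mm).
13 risers give 12 treads; going = 12 × 271 = 3252 mm.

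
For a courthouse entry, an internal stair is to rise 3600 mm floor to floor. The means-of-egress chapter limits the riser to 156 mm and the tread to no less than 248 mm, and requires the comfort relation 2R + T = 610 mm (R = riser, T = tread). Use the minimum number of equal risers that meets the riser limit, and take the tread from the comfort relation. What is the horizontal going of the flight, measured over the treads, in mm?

7130 mm

At most 156 each: 3600/156 = 23.08, giving 24 risers.
Riser R = 3600 / 24 = 150 mm, within the 156 mm limit.
From 2R + T = 610: T = 610 − 300 = 310 mm.
Treads = 24 − 1 = 23; going = 23 × 310 = 7130 mm.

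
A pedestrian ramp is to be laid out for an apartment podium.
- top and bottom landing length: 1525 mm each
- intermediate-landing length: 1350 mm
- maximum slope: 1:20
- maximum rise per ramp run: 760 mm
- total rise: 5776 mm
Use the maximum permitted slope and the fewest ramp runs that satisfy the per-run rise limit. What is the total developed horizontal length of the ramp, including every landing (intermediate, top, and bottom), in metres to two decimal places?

128.02 m

⌈5776/760⌉ = 8 ramp runs. That means 7 intermediate landings.
Horizontal run for 5776 mm of rise at 1:20 is 5776 × 20 = 115520 mm.
Intermediate landings: 7 × 1350 = 9450 mm.
Top and bottom landings: 2 × 1525 = 3050 mm.
Total = 115520 + 9450 + 3050 = 128020 mm.
= 128.02 m.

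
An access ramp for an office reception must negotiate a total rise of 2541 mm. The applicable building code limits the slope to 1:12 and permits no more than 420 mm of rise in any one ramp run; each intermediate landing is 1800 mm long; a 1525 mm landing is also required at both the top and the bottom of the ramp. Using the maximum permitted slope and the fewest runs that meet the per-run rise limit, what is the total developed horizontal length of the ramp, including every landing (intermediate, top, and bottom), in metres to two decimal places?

44.34 m

⌈2541/420⌉ = 7 ramp runs. That means 6 intermediate landings.
Horizontal run for 2541 mm of rise at 1:12 is 2541 × 12 = 30492 mm.
Intermediate landings: 6 × 1800 = 10800 mm.
Top and bottom landings: 2 × 1525 = 3050 mm.
Total = 30492 + 10800 + 3050 = 44342 mm.
= 44.34 m.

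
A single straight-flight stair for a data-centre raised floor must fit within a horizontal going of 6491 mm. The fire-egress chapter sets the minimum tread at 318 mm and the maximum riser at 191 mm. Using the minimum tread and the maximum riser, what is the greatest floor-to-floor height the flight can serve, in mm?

4011 mm

Treads that fit: ⌊6491 / 318⌋ = 20.
Risers = treads + 1 = 21.
Maximum height = 21 × 191 = 4011 mm.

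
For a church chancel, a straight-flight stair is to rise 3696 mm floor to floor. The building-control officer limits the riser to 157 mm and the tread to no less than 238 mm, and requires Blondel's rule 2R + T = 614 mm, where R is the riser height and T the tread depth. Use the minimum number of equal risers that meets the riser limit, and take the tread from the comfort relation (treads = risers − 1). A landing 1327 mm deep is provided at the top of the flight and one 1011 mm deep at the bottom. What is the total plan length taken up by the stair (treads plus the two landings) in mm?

⌈3696/157⌉ = 24 risers.
Riser R = 3696 / 24 = 154 mm, within the 157 mm limit.
From 2R + T = 614: T = 614 − 308 = 306 mm.
Going = (24 − 1) × 306 = 7038 mm.
Add landings: 7038 + 1327 + 1011 = 9376 mm.

9376 mm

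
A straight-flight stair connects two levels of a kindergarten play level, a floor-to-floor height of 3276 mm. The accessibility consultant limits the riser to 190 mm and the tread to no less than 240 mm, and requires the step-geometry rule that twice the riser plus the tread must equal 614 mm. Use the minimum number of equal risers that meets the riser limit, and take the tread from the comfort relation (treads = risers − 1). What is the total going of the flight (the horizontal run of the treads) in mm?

4250 mm

3276 / 190 = 17.24, so 18 risers are needed.
Riser R = 3276 / 18 = 182 mm, within the 190 mm limit.
From 2R + T = 614: T = 614 − 364 = 250 mm.
Going = (18 − 1) × 250 = 4250 mm.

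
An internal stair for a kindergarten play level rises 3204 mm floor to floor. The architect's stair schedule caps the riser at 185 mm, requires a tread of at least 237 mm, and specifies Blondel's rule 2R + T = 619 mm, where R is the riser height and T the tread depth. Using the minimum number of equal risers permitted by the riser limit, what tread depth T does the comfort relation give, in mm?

263 mm

3204 / 185 = 17.319 → round up to 18 risers.
R = 3204 ÷ 18 = 178 mm.
Tread T = 619 − 2 × 178 = 263 mm (≥ 237 mm).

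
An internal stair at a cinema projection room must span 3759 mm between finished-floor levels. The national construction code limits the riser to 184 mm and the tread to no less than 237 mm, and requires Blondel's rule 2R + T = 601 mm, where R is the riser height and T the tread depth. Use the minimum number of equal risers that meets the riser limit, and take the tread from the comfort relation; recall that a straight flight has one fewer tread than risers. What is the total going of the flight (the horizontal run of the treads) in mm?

3759 / 184 = 20.43, so 21 risers are needed.
R = 3759 ÷ 21 = 179 mm.
Tread T = 601 − 2 × 179 = 243 mm (≥ 237 mm).
21 risers give 20 treads; going = 20 × 243 = 4860 mm.

4860 mm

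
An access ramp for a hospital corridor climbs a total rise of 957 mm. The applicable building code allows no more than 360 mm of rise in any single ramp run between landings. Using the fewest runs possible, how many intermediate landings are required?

957 / 360 = 2.66, so 3 ramp runs are needed.
3 runs are separated by 2 intermediate landings.

2 intermediate landings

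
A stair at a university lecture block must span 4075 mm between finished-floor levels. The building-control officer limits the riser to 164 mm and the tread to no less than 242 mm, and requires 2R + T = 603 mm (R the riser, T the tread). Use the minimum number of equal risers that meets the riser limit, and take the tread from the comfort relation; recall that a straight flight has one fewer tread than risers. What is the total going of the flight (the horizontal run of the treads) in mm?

6648 mm

4075 / 164 = 24.848 → round up to 25 risers.
R = 4075 ÷ 25 = 163 mm.
From 2R + T = 603: T = 603 − 326 = 277 mm.
Going = (25 − 1) × 277 = 6648 mm.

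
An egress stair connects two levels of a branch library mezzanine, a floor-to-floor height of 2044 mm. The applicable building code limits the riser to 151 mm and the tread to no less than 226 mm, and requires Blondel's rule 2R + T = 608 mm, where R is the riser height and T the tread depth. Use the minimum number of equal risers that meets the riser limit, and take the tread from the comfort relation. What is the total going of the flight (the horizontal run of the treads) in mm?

4108 mm

2044 / 151 = 13.536 → round up to 14 risers.
Riser R = 2044 / 14 = 146 mm, within the 151 mm limit.
Tread T = 608 − 2 × 146 = 316 mm (≥ 226 mm).
Treads = 14 − 1 = 13; going = 13 × 316 = 4108 mm.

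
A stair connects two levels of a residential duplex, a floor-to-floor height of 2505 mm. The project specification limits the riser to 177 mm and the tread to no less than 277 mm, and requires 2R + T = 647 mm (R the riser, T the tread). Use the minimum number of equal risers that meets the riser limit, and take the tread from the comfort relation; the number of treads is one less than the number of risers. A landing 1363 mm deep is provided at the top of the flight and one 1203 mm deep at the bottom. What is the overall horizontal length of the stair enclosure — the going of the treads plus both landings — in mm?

6948 mm

2505 / 177 = 14.153 → round up to 15 risers.
Each riser is 2505/15 = 167 mm (≤ 177 mm).
Tread T = 647 − 2 × 167 = 313 mm (≥ 277 mm).
15 risers give 14 treads; going = 14 × 313 = 4382 mm.
Add landings: 4382 + 1363 + 1203 = 6948 mm.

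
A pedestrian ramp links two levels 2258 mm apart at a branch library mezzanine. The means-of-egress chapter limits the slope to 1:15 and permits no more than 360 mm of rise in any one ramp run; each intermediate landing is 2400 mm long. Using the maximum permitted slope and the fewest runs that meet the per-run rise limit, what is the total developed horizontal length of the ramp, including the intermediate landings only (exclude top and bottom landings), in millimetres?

48270 mm

2258 / 360 = 6.27, so 7 ramp runs are needed. That means 6 intermediate landings.
Ramp run (horizontal) at 1:15: 2258 × 15 = 33870 mm.
Intermediate landings: 6 × 2400 = 14400 mm.
Developed length = 33870 + 14400 = 48270 mm.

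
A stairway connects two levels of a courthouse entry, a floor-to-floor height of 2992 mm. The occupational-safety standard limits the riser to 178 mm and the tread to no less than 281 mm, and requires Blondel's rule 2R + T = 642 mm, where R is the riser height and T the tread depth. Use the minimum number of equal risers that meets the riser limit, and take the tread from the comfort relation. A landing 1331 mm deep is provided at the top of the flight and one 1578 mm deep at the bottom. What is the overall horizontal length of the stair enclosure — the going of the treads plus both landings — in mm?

2992 / 178 = 16.81, so 17 risers are needed.
R = 2992 ÷ 17 = 176 mm.
T = 642 − 2·176 = 290 mm, which satisfies the 281 mm minimum.
17 risers give 16 treads; going = 16 × 290 = 4640 mm.
Enclosure = 4640 + 1331 + 1578 = 7549 mm.

7549 mm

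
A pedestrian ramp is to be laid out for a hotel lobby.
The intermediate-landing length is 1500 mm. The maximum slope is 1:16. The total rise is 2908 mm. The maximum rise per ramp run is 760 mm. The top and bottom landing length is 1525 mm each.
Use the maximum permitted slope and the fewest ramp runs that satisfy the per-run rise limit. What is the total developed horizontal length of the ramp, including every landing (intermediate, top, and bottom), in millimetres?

At most 760 each: 2908/760 = 3.83, giving 4 ramp runs. That means 3 intermediate landings.
Ramp run (horizontal) at 1:16: 2908 × 16 = 46528 mm.
Intermediate landings: 3 × 1500 = 4500 mm.
Top and bottom landings: 2 × 1525 = 3050 mm.
Total = 46528 + 4500 + 3050 = 54078 mm.

54078 mm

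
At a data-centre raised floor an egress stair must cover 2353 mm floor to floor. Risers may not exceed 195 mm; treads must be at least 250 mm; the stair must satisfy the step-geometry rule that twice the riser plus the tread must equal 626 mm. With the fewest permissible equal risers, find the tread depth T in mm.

264 mm

At most 195 each: 2353/195 = 12.07, giving 13 risers.
Riser R = 2353 / 13 = 181 mm, within the 195 mm limit.
T = 626 − 2·181 = 264 mm, which satisfies the 250 mm minimum.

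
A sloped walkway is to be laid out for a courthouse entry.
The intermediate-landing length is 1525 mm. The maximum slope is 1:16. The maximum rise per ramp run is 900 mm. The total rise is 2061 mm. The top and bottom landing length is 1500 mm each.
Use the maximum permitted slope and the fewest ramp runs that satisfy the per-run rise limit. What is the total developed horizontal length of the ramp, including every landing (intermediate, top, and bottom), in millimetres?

At most 900 each: 2061/900 = 2.29, giving 3 ramp runs. That means 2 intermediate landings.
Ramp run (horizontal) at 1:16: 2061 × 16 = 32976 mm.
Intermediate landings: 2 × 1525 = 3050 mm.
Top and bottom landings: 2 × 1500 = 3000 mm.
Total = 32976 + 3050 + 3000 = 39026 mm.

39026 mm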